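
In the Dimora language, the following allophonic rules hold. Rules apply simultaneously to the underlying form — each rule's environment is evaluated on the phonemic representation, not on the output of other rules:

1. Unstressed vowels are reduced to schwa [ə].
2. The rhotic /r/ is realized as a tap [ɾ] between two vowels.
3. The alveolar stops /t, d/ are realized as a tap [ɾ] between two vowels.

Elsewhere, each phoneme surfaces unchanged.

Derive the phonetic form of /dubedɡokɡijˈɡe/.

/d/ (word-initial) fails the environment for rule 3, so it stays [d].
/u/ meets the environment for rule 1 (in an unstressed syllable) → [ə].
/b/ (between /u/ and /e/) is unaffected → [b].
Rule 1 applies to /e/ (between /b/ and /d/: in an unstressed syllable) → [ə].
/d/ (between /e/ and /ɡ/) is in the target of rule 3 but the environment (between two vowels) is not met → [d].
/ɡ/ — not in any rule's target class → [ɡ].
/o/ meets the environment for rule 1 (in an unstressed syllable) → [ə].
/k/ stays [k].
/ɡ/ (between /k/ and /i/): no rule targets it → [ɡ].
/i/ — between /ɡ/ and /j/, in an unstressed syllable — surfaces as [ə] (rule 1).
/j/ — not in any rule's target class → [j].
/ɡ/ (between /j/ and /e/): no rule targets it → [ɡ].
/e/ (word-final): rule 1 targets it, but not in an unstressed syllable → unchanged [e].

[dəbədɡəkɡəjˈɡe]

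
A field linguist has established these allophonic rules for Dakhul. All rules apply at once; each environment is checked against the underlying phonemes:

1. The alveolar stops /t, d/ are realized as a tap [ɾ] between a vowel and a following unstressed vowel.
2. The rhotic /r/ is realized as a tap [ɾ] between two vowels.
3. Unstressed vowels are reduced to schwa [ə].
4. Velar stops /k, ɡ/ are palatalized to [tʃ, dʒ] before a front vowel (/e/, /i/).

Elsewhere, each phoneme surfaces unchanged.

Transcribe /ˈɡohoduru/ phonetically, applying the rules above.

[ˈɡohəɾəɾə]

/ɡ/ (word-initial): rule 4 targets it, but not before a front vowel → unchanged [ɡ].
/o/ (between /ɡ/ and /h/): rule 3 targets it, but not in an unstressed syllable → unchanged [o].
/h/ (between /o/ and /o/): no rule targets it → [h].
/o/ — between /h/ and /d/, in an unstressed syllable — surfaces as [ə] (rule 3).
/d/ — between /o/ and /u/, between a vowel and a following unstressed vowel — surfaces as [ɾ] (rule 1).
/u/ — between /d/ and /r/, in an unstressed syllable — surfaces as [ə] (rule 3).
/r/ (between /u/ and /u/): between two vowels, so rule 2 applies → [ɾ].
/u/ (word-final) occurs in an unstressed syllable → [ə] by rule 3.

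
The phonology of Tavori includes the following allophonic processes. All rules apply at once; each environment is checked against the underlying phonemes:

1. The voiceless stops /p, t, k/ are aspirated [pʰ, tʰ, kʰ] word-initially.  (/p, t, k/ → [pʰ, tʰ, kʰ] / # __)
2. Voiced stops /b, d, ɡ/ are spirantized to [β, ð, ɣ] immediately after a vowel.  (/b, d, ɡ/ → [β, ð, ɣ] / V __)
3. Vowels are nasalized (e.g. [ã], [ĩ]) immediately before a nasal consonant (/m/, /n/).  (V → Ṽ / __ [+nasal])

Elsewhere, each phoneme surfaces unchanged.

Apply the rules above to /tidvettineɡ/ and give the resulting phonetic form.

/t/ meets the environment for rule 1 (word-initially) → [tʰ].
/i/ (between /t/ and /d/) fails the environment for rule 3, so it stays [i].
/d/ (between /i/ and /v/) occurs immediately after a vowel → [ð] by rule 2.
/e/ (between /v/ and /t/) is in the target of rule 3 but the environment (before a nasal consonant) is not met → [e].
/t/ (between /e/ and /t/): rule 1 targets it, but not word-initially → unchanged [t].
/t/ (between /t/ and /i/): rule 1 targets it, but not word-initially → unchanged [t].
/i/ — between /t/ and /n/, before a nasal consonant — surfaces as [ĩ] (rule 3).
/e/ — between /n/ and /ɡ/; rule 3 does not apply here → [e].
/ɡ/ meets the environment for rule 2 (immediately after a vowel) → [ɣ].

[tʰiðvettĩneɣ]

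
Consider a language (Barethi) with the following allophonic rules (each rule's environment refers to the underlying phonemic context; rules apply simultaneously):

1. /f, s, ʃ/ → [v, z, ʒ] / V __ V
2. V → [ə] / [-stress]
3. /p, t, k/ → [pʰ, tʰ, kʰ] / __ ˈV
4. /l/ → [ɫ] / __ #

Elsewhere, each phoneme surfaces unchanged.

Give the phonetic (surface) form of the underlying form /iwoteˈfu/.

/i/ — word-initial, in an unstressed syllable — surfaces as [ə] (rule 2).
/w/ stays [w].
/o/ meets the environment for rule 2 (in an unstressed syllable) → [ə].
/t/ (between /o/ and /e/) is in the target of rule 3 but the environment (immediately before a stressed vowel) is not met → [t].
/e/ — between /t/ and /f/, in an unstressed syllable — surfaces as [ə] (rule 2).
Rule 1 applies to /f/ (between /e/ and /u/: between two vowels) → [v].
/u/ (word-final) fails the environment for rule 2, so it stays [u].

[əwətəˈvu]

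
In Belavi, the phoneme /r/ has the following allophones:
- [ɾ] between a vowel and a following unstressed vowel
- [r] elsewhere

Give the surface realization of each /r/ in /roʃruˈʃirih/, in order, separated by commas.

Occurrence 1 (position 1): no conditioning environment matches → elsewhere allophone [r].
Occurrence 2 (position 4): no conditioning environment matches → elsewhere allophone [r].
Occurrence 3 (position 8): between a vowel and a following unstressed vowel → [ɾ].

[r], [r], [ɾ]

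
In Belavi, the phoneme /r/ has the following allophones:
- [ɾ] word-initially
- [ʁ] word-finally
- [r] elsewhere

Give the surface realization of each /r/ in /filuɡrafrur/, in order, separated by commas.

[r], [r], [ʁ]

Occurrence 1 (position 6): no conditioning environment matches → elsewhere allophone [r].
Occurrence 2 (position 9): no conditioning environment matches → elsewhere allophone [r].
Occurrence 3 (position 11): word-finally → [ʁ].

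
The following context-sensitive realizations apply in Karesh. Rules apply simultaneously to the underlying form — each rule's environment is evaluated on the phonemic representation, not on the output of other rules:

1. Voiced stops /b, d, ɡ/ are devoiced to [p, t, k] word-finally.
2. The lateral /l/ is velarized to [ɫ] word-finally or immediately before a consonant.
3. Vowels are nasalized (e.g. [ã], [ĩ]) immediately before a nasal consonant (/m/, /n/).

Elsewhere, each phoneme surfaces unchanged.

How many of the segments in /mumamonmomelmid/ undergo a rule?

Segments that undergo a rule: /u/ → [ũ] (rule 3); /a/ → [ã] (rule 3); /o/ → [õ] (rule 3); /o/ → [õ] (rule 3); /l/ → [ɫ] (rule 2); /d/ → [t] (rule 1).
All other segments surface unchanged.

6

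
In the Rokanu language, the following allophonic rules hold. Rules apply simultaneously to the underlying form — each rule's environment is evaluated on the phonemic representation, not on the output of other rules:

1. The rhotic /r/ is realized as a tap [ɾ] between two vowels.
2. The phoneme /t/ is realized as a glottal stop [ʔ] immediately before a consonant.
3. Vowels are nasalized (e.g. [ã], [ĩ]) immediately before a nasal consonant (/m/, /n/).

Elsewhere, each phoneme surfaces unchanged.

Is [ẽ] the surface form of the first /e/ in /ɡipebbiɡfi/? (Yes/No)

No

/e/ (between /p/ and /b/): rule 3 targets it, but not before a nasal consonant → unchanged [e].
The actual realization is [e], not [ẽ].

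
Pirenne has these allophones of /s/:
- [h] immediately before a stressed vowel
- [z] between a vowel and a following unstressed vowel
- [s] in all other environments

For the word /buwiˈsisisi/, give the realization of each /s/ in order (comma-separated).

Occurrence 1 (position 5): immediately before a stressed vowel → [h].
Occurrence 2 (position 7): between a vowel and a following unstressed vowel → [z].
Occurrence 3 (position 9): between a vowel and a following unstressed vowel → [z].

[h], [z], [z]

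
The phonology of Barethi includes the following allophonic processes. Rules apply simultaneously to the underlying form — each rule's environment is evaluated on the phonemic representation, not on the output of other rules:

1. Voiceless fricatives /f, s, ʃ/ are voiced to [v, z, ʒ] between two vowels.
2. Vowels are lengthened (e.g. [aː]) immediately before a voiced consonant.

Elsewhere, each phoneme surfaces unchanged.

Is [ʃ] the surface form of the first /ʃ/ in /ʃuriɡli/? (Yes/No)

/ʃ/ (word-initial) fails the environment for rule 1, so it stays [ʃ].
The actual realization is [ʃ], which matches [ʃ].

Yes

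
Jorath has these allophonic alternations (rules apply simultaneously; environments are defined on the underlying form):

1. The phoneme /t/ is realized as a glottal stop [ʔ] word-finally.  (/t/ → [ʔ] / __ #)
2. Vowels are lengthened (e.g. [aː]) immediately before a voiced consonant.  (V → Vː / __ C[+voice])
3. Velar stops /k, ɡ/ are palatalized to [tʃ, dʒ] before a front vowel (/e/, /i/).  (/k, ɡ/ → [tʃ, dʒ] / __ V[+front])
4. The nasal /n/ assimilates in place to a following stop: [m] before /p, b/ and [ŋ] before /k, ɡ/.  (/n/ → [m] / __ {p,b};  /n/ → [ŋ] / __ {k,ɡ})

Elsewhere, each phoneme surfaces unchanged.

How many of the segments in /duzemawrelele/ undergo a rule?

5

Segments that undergo a rule: /u/ → [uː] (rule 2); /e/ → [eː] (rule 2); /a/ → [aː] (rule 2); /e/ → [eː] (rule 2); /e/ → [eː] (rule 2).
All other segments surface unchanged.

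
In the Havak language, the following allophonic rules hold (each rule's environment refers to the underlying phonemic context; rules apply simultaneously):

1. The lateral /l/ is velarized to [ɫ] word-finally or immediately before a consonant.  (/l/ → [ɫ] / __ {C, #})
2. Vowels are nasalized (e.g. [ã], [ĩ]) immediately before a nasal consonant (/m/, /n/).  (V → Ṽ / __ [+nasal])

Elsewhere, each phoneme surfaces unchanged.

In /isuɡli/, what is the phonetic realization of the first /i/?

[i]

/i/ — word-initial; rule 2 does not apply here → [i].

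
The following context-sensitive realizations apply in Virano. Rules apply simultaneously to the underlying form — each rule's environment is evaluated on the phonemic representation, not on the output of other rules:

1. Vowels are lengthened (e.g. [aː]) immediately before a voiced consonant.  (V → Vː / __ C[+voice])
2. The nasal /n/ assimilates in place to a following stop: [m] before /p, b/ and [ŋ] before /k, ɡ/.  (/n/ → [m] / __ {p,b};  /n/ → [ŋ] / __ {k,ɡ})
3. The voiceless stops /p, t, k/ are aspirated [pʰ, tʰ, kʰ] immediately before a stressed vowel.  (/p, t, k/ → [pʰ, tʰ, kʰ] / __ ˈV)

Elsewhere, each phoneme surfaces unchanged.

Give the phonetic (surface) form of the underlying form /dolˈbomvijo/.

[doːlˈboːmviːjo]

/o/ (between /d/ and /l/) occurs before a voiced consonant → [oː] by rule 1.
Rule 1 applies to /o/ (between /b/ and /m/: before a voiced consonant) → [oː].
Rule 1 applies to /i/ (between /v/ and /j/: before a voiced consonant) → [iː].
/o/ (word-final) fails the environment for rule 1, so it stays [o].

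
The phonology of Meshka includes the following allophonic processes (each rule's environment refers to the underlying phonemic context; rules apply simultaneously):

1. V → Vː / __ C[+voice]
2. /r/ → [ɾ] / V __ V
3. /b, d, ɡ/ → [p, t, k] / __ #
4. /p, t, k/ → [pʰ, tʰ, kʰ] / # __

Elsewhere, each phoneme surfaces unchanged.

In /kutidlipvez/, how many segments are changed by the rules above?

Segments that undergo a rule: /k/ → [kʰ] (rule 4); /i/ → [iː] (rule 1); /e/ → [eː] (rule 1).
All other segments surface unchanged.

3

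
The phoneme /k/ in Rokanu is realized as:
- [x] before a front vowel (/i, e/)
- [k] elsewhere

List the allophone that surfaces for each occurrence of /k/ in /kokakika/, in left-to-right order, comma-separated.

[k], [k], [x], [k]

Occurrence 1 (position 1): no conditioning environment matches → elsewhere allophone [k].
Occurrence 2 (position 3): no conditioning environment matches → elsewhere allophone [k].
Occurrence 3 (position 5): before a front vowel (/i, e/) → [x].
Occurrence 4 (position 7): no conditioning environment matches → elsewhere allophone [k].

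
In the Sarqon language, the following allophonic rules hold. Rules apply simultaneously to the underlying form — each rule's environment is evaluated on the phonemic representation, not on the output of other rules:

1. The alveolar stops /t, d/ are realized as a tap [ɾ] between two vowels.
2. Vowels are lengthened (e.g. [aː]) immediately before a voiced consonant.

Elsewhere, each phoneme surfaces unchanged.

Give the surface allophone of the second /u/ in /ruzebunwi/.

[uː]

/u/ — between /b/ and /n/, before a voiced consonant — surfaces as [uː] (rule 2).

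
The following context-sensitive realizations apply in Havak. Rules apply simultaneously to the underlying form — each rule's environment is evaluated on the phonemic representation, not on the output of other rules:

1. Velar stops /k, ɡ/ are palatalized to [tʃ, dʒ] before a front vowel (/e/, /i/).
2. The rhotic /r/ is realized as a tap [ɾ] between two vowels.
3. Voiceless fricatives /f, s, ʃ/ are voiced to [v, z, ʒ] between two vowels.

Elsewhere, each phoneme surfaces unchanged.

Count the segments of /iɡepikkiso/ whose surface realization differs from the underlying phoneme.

Segments that undergo a rule: /ɡ/ → [dʒ] (rule 1); /k/ → [tʃ] (rule 1); /s/ → [z] (rule 3).
All other segments surface unchanged.

3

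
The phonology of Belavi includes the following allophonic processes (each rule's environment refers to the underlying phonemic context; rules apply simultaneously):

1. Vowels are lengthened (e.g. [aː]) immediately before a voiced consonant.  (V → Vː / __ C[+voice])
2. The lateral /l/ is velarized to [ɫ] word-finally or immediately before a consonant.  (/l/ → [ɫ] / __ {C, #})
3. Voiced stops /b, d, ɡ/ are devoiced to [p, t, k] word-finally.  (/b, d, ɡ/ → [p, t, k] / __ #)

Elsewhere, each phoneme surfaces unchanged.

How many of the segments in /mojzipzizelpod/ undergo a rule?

6

Segments that undergo a rule: /o/ → [oː] (rule 1); /i/ → [iː] (rule 1); /e/ → [eː] (rule 1); /l/ → [ɫ] (rule 2); /o/ → [oː] (rule 1); /d/ → [t] (rule 3).
All other segments surface unchanged.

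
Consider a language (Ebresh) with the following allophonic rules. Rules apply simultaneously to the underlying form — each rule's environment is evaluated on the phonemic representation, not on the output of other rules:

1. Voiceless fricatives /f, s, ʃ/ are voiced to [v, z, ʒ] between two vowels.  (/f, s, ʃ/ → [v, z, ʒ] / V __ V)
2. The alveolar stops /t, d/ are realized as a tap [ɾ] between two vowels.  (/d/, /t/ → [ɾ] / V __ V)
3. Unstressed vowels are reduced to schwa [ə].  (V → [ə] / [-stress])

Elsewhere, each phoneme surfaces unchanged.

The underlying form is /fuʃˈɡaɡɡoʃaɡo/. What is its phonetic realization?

/f/ (word-initial) fails the environment for rule 1, so it stays [f].
Rule 3 applies to /u/ (between /f/ and /ʃ/: in an unstressed syllable) → [ə].
/ʃ/ (between /u/ and /ɡ/) is in the target of rule 1 but the environment (between two vowels) is not met → [ʃ].
/ɡ/ stays [ɡ].
/a/ — between /ɡ/ and /ɡ/; rule 3 does not apply here → [a].
/ɡ/ (between /a/ and /ɡ/) is unaffected → [ɡ].
/ɡ/ — not in any rule's target class → [ɡ].
/o/ (between /ɡ/ and /ʃ/): in an unstressed syllable, so rule 3 applies → [ə].
/ʃ/ (between /o/ and /a/): between two vowels, so rule 1 applies → [ʒ].
/a/ — between /ʃ/ and /ɡ/, in an unstressed syllable — surfaces as [ə] (rule 3).
/ɡ/ stays [ɡ].
/o/ — word-final, in an unstressed syllable — surfaces as [ə] (rule 3).

[fəʃˈɡaɡɡəʒəɡə]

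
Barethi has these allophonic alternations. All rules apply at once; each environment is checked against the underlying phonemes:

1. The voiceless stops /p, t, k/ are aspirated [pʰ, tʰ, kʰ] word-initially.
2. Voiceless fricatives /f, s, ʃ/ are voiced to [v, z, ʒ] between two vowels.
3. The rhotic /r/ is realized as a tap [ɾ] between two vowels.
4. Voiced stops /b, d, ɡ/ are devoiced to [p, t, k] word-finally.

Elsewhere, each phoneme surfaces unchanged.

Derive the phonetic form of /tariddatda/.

[tʰaɾiddatda]

/t/ meets the environment for rule 1 (word-initially) → [tʰ].
/a/ — not in any rule's target class → [a].
Rule 3 applies to /r/ (between /a/ and /i/: between two vowels) → [ɾ].
/i/ (between /r/ and /d/) is unaffected → [i].
/d/ — between /i/ and /d/; rule 4 does not apply here → [d].
/d/ (between /d/ and /a/) is in the target of rule 4 but the environment (word-finally) is not met → [d].
/a/ (between /d/ and /t/): no rule targets it → [a].
/t/ (between /a/ and /d/): rule 1 targets it, but not word-initially → unchanged [t].
/d/ — between /t/ and /a/; rule 4 does not apply here → [d].
/a/ stays [a].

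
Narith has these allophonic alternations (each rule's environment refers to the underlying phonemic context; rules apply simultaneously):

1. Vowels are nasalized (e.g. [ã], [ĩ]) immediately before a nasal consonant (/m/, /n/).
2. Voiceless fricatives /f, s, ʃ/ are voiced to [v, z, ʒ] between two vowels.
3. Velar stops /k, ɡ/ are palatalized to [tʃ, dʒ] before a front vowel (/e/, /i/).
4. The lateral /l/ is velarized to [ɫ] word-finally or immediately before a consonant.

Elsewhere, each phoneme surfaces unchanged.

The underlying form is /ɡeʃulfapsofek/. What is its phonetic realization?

/ɡ/ (word-initial): before a front vowel, so rule 3 applies → [dʒ].
/e/ (between /ɡ/ and /ʃ/) is in the target of rule 1 but the environment (before a nasal consonant) is not met → [e].
/ʃ/ meets the environment for rule 2 (between two vowels) → [ʒ].
/u/ (between /ʃ/ and /l/) is in the target of rule 1 but the environment (before a nasal consonant) is not met → [u].
/l/ meets the environment for rule 4 (word-finally or immediately before a consonant) → [ɫ].
/f/ (between /l/ and /a/) fails the environment for rule 2, so it stays [f].
/a/ — between /f/ and /p/; rule 1 does not apply here → [a].
/p/ stays [p].
/s/ (between /p/ and /o/) is in the target of rule 2 but the environment (between two vowels) is not met → [s].
/o/ — between /s/ and /f/; rule 1 does not apply here → [o].
/f/ meets the environment for rule 2 (between two vowels) → [v].
/e/ (between /f/ and /k/) is in the target of rule 1 but the environment (before a nasal consonant) is not met → [e].
/k/ (word-final): rule 3 targets it, but not before a front vowel → unchanged [k].

[dʒeʒuɫfapsovek]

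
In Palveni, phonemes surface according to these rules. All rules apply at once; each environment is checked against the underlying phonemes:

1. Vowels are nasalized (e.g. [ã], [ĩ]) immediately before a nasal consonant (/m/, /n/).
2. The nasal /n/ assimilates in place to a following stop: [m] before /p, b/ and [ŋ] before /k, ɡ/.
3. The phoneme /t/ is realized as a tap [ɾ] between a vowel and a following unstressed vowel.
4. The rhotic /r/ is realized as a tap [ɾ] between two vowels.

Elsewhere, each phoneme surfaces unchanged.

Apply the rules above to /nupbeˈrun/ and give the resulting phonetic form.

/n/ (word-initial) is in the target of rule 2 but the environment (before a labial or velar stop) is not met → [n].
/u/ (between /n/ and /p/) fails the environment for rule 1, so it stays [u].
/e/ (between /b/ and /r/): rule 1 targets it, but not before a nasal consonant → unchanged [e].
/r/ (between /e/ and /u/): between two vowels, so rule 4 applies → [ɾ].
/u/ (between /r/ and /n/) occurs before a nasal consonant → [ũ] by rule 1.
/n/ (word-final): rule 2 targets it, but not before a labial or velar stop → unchanged [n].

[nupbeˈɾũn]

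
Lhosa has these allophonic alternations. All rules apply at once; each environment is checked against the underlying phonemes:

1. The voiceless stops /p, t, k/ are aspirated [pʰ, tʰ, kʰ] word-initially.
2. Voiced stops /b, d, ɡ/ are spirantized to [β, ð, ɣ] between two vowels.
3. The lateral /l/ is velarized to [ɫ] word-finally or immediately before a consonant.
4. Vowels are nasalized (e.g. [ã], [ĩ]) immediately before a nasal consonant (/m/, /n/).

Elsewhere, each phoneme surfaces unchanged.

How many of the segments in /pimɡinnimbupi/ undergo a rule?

Segments that undergo a rule: /p/ → [pʰ] (rule 1); /i/ → [ĩ] (rule 4); /i/ → [ĩ] (rule 4); /i/ → [ĩ] (rule 4).
All other segments surface unchanged.

4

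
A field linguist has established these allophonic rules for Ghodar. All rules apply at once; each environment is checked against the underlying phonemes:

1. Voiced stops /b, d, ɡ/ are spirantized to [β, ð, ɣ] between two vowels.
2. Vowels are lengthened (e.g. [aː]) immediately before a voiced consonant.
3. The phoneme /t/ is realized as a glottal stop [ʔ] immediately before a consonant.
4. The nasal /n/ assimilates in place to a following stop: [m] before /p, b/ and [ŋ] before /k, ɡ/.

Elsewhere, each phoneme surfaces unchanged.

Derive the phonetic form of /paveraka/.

[paːveːraka]

/p/ (word-initial) is unaffected → [p].
/a/ meets the environment for rule 2 (before a voiced consonant) → [aː].
/v/ (between /a/ and /e/) is unaffected → [v].
Rule 2 applies to /e/ (between /v/ and /r/: before a voiced consonant) → [eː].
/r/ (between /e/ and /a/) is unaffected → [r].
/a/ (between /r/ and /k/): rule 2 targets it, but not before a voiced consonant → unchanged [a].
/k/ (between /a/ and /a/): no rule targets it → [k].
/a/ (word-final) fails the environment for rule 2, so it stays [a].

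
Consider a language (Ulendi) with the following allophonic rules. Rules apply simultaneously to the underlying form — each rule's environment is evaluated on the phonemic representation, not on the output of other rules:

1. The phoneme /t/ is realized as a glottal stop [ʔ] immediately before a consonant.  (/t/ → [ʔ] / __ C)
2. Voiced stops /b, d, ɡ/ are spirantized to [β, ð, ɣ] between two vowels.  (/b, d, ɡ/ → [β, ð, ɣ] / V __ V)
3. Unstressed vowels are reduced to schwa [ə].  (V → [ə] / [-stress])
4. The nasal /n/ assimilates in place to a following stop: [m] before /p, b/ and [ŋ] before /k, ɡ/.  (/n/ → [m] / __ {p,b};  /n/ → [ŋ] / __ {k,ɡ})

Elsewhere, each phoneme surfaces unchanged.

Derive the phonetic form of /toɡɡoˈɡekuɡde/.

[təɡɡəˈɣekəɡdə]

/t/ (word-initial) fails the environment for rule 1, so it stays [t].
/o/ (between /t/ and /ɡ/) occurs in an unstressed syllable → [ə] by rule 3.
/ɡ/ (between /o/ and /ɡ/) is in the target of rule 2 but the environment (between two vowels) is not met → [ɡ].
/ɡ/ (between /ɡ/ and /o/) is in the target of rule 2 but the environment (between two vowels) is not met → [ɡ].
Rule 3 applies to /o/ (between /ɡ/ and /ɡ/: in an unstressed syllable) → [ə].
/ɡ/ — between /o/ and /e/, between two vowels — surfaces as [ɣ] (rule 2).
/e/ (between /ɡ/ and /k/): rule 3 targets it, but not in an unstressed syllable → unchanged [e].
/k/ stays [k].
/u/ (between /k/ and /ɡ/) occurs in an unstressed syllable → [ə] by rule 3.
/ɡ/ (between /u/ and /d/) fails the environment for rule 2, so it stays [ɡ].
/d/ — between /ɡ/ and /e/; rule 2 does not apply here → [d].
/e/ — word-final, in an unstressed syllable — surfaces as [ə] (rule 3).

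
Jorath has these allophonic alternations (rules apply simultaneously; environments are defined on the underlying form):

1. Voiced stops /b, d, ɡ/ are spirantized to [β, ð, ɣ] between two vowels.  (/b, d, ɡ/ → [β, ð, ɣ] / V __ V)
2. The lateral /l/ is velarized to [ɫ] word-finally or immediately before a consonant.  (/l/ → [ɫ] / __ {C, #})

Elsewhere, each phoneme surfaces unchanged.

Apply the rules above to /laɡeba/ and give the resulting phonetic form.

[laɣeβa]

/l/ (word-initial) fails the environment for rule 2, so it stays [l].
/ɡ/ — between /a/ and /e/, between two vowels — surfaces as [ɣ] (rule 1).
/b/ — between /e/ and /a/, between two vowels — surfaces as [β] (rule 1).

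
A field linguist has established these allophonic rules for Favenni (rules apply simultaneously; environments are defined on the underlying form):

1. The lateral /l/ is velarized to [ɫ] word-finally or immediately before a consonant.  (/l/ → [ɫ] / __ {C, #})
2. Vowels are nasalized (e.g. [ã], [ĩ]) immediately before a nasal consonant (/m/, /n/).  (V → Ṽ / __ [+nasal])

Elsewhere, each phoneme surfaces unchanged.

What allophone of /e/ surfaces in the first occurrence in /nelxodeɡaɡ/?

[e]

/e/ (between /n/ and /l/): rule 2 targets it, but not before a nasal consonant → unchanged [e].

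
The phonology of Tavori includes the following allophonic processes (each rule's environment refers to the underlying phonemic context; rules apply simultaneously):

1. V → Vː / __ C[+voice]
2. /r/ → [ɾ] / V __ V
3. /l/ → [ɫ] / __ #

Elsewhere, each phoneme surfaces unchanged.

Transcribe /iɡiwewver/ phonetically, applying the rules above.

Rule 1 applies to /i/ (word-initial: before a voiced consonant) → [iː].
/ɡ/ stays [ɡ].
/i/ meets the environment for rule 1 (before a voiced consonant) → [iː].
/w/ stays [w].
Rule 1 applies to /e/ (between /w/ and /w/: before a voiced consonant) → [eː].
/w/ — not in any rule's target class → [w].
/v/ — not in any rule's target class → [v].
/e/ — between /v/ and /r/, before a voiced consonant — surfaces as [eː] (rule 1).
/r/ (word-final): rule 2 targets it, but not between two vowels → unchanged [r].

[iːɡiːweːwveːr]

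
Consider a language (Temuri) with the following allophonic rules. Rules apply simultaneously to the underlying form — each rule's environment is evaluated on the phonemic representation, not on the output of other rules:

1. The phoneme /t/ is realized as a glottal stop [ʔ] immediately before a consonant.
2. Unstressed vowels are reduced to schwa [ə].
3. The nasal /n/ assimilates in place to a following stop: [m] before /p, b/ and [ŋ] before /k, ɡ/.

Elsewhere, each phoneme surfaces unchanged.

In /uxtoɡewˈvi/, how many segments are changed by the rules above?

3

Segments that undergo a rule: /u/ → [ə] (rule 2); /o/ → [ə] (rule 2); /e/ → [ə] (rule 2).
All other segments surface unchanged.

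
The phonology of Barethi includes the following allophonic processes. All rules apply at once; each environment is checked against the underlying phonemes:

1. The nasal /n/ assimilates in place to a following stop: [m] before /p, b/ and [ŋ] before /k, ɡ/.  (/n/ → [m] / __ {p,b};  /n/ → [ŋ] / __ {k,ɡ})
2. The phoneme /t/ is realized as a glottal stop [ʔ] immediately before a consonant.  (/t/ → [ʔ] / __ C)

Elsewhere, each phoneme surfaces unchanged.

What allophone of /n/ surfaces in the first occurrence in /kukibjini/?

/n/ (between /i/ and /i/): rule 1 targets it, but not before a labial or velar stop → unchanged [n].

[n]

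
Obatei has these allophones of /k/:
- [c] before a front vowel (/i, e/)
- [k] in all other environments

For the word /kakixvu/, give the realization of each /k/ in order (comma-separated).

Occurrence 1 (position 1): no conditioning environment matches → elsewhere allophone [k].
Occurrence 2 (position 3): before a front vowel → [c].

[k], [c]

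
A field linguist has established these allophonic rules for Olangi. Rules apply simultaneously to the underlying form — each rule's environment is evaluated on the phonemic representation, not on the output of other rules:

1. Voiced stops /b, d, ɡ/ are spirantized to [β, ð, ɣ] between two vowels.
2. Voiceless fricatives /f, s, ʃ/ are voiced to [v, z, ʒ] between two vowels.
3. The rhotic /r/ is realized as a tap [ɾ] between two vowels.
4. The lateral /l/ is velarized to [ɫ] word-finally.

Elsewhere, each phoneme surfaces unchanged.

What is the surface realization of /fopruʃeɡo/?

[fopruʒeɣo]

/f/ (word-initial): rule 2 targets it, but not between two vowels → unchanged [f].
/r/ (between /p/ and /u/) is in the target of rule 3 but the environment (between two vowels) is not met → [r].
Rule 2 applies to /ʃ/ (between /u/ and /e/: between two vowels) → [ʒ].
Rule 1 applies to /ɡ/ (between /e/ and /o/: between two vowels) → [ɣ].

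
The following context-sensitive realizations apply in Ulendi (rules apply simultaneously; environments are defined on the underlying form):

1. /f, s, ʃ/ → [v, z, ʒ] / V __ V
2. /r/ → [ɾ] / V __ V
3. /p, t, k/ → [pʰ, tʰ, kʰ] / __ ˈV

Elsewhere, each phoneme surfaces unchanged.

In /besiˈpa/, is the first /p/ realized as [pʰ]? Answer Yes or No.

Rule 3 applies to /p/ (between /i/ and /a/: immediately before a stressed vowel) → [pʰ].
The actual realization is [pʰ], which matches [pʰ].

Yes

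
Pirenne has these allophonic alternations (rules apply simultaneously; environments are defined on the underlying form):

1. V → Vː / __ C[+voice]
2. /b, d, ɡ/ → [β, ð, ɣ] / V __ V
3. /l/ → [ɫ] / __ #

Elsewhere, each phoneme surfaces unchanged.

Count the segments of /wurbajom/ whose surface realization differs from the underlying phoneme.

3

Segments that undergo a rule: /u/ → [uː] (rule 1); /a/ → [aː] (rule 1); /o/ → [oː] (rule 1).
All other segments surface unchanged.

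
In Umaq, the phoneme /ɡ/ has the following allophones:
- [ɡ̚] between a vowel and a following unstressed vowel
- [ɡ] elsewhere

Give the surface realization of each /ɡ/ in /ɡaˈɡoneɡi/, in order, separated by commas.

[ɡ], [ɡ], [ɡ̚]

Occurrence 1 (position 1): no conditioning environment matches → elsewhere allophone [ɡ].
Occurrence 2 (position 3): no conditioning environment matches → elsewhere allophone [ɡ].
Occurrence 3 (position 7): between a vowel and a following unstressed vowel → [ɡ̚].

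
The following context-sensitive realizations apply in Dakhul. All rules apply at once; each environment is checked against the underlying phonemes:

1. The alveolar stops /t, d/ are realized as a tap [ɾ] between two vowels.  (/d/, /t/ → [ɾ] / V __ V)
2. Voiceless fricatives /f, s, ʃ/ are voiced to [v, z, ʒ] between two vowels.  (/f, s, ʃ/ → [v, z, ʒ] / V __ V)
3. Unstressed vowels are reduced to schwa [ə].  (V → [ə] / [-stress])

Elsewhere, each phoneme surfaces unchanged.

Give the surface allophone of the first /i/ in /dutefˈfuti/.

[ə]

/i/ (word-final): in an unstressed syllable, so rule 3 applies → [ə].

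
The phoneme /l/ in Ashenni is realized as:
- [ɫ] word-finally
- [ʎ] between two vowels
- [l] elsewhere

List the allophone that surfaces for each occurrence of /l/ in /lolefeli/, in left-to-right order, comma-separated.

[l], [ʎ], [ʎ]

Occurrence 1 (position 1): no conditioning environment matches → elsewhere allophone [l].
Occurrence 2 (position 3): between two vowels → [ʎ].
Occurrence 3 (position 7): between two vowels → [ʎ].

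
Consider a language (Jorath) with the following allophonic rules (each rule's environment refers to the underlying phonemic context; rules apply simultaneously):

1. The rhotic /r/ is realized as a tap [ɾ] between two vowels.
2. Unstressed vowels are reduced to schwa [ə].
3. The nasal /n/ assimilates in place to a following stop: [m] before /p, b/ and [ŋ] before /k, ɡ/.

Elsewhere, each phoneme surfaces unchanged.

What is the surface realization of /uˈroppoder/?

[əˈɾoppədər]

/u/ (word-initial) occurs in an unstressed syllable → [ə] by rule 2.
/r/ — between /u/ and /o/, between two vowels — surfaces as [ɾ] (rule 1).
/o/ (between /r/ and /p/) is in the target of rule 2 but the environment (in an unstressed syllable) is not met → [o].
/p/ (between /o/ and /p/): no rule targets it → [p].
/p/ (between /p/ and /o/): no rule targets it → [p].
Rule 2 applies to /o/ (between /p/ and /d/: in an unstressed syllable) → [ə].
/d/ — not in any rule's target class → [d].
/e/ (between /d/ and /r/) occurs in an unstressed syllable → [ə] by rule 2.
/r/ (word-final): rule 1 targets it, but not between two vowels → unchanged [r].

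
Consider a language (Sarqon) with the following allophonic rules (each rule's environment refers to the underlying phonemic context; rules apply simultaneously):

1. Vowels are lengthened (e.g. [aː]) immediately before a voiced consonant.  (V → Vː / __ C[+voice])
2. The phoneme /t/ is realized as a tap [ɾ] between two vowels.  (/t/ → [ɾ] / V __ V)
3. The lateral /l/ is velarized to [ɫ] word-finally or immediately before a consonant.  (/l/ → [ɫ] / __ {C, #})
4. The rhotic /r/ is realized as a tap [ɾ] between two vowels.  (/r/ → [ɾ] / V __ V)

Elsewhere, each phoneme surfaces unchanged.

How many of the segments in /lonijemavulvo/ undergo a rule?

Segments that undergo a rule: /o/ → [oː] (rule 1); /i/ → [iː] (rule 1); /e/ → [eː] (rule 1); /a/ → [aː] (rule 1); /u/ → [uː] (rule 1); /l/ → [ɫ] (rule 3).
All other segments surface unchanged.

6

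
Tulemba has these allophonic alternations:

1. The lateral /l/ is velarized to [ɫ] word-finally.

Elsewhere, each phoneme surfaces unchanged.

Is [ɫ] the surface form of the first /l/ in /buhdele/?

/l/ (between /e/ and /e/): rule 1 targets it, but not word-finally → unchanged [l].
The actual realization is [l], not [ɫ].

No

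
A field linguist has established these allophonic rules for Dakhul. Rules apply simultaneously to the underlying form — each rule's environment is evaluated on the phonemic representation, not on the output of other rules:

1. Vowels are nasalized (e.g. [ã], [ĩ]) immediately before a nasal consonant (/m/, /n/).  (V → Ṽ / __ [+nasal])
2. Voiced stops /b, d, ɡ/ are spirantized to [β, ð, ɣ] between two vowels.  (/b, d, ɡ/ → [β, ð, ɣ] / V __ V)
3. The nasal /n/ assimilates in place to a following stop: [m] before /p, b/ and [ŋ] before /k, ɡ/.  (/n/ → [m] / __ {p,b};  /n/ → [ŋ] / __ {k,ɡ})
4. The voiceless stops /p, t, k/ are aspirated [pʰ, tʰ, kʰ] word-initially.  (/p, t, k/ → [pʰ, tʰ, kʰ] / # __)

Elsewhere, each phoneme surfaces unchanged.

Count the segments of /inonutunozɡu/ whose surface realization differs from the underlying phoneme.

Segments that undergo a rule: /i/ → [ĩ] (rule 1); /o/ → [õ] (rule 1); /u/ → [ũ] (rule 1).
All other segments surface unchanged.

3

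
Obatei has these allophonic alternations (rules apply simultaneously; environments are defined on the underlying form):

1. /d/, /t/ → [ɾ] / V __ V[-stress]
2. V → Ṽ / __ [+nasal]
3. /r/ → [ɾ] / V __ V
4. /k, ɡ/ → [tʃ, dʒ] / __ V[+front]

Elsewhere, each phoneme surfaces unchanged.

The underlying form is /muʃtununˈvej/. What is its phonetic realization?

/m/ (word-initial) is unaffected → [m].
/u/ (between /m/ and /ʃ/) fails the environment for rule 2, so it stays [u].
/ʃ/ (between /u/ and /t/) is unaffected → [ʃ].
/t/ (between /ʃ/ and /u/): rule 1 targets it, but not between a vowel and a following unstressed vowel → unchanged [t].
/u/ (between /t/ and /n/) occurs before a nasal consonant → [ũ] by rule 2.
/n/ (between /u/ and /u/) is unaffected → [n].
/u/ meets the environment for rule 2 (before a nasal consonant) → [ũ].
/n/ (between /u/ and /v/) is unaffected → [n].
/v/ (between /n/ and /e/): no rule targets it → [v].
/e/ — between /v/ and /j/; rule 2 does not apply here → [e].
/j/ (word-final): no rule targets it → [j].

[muʃtũnũnˈvej]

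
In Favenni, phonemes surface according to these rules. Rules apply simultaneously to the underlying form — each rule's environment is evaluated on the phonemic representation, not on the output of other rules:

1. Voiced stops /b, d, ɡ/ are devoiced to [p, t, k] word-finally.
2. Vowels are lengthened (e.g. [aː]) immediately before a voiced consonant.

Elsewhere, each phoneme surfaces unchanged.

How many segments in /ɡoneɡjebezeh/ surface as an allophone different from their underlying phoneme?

4

Segments that undergo a rule: /o/ → [oː] (rule 2); /e/ → [eː] (rule 2); /e/ → [eː] (rule 2); /e/ → [eː] (rule 2).
All other segments surface unchanged.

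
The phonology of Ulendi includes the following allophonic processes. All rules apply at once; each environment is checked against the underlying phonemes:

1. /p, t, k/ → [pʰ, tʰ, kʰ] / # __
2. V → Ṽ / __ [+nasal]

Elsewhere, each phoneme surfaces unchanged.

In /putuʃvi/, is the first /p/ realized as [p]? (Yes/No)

/p/ (word-initial) occurs word-initially → [pʰ] by rule 1.
The actual realization is [pʰ], not [p].

No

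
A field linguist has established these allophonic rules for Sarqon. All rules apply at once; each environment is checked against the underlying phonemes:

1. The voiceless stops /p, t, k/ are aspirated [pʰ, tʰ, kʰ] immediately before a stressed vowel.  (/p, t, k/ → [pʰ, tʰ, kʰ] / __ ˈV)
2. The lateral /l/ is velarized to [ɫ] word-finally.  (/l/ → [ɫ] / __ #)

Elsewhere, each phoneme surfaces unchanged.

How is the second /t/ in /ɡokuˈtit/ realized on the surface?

[t]

/t/ (word-final): rule 1 targets it, but not immediately before a stressed vowel → unchanged [t].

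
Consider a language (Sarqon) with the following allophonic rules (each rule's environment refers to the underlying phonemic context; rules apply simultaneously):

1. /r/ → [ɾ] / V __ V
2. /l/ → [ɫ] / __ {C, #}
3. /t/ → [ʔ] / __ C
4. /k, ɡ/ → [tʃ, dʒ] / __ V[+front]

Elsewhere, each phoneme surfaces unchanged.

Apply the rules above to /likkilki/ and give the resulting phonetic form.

[liktʃiɫtʃi]

/l/ (word-initial): rule 2 targets it, but not word-finally or immediately before a consonant → unchanged [l].
/i/ (between /l/ and /k/): no rule targets it → [i].
/k/ — between /i/ and /k/; rule 4 does not apply here → [k].
/k/ meets the environment for rule 4 (before a front vowel) → [tʃ].
/i/ — not in any rule's target class → [i].
/l/ meets the environment for rule 2 (word-finally or immediately before a consonant) → [ɫ].
/k/ (between /l/ and /i/) occurs before a front vowel → [tʃ] by rule 4.
/i/ (word-final): no rule targets it → [i].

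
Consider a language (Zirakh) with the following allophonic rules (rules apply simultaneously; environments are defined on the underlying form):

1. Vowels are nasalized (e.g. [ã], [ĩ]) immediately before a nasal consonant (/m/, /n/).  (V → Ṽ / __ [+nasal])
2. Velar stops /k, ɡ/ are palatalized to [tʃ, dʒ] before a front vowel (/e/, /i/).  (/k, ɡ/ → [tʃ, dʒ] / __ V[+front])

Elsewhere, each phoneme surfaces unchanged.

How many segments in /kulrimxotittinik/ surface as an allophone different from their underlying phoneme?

Segments that undergo a rule: /i/ → [ĩ] (rule 1); /i/ → [ĩ] (rule 1).
All other segments surface unchanged.

2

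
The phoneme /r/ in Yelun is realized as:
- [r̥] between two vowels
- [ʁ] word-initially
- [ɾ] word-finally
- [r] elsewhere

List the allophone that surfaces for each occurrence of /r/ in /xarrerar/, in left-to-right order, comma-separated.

Occurrence 1 (position 3): no conditioning environment matches → elsewhere allophone [r].
Occurrence 2 (position 4): no conditioning environment matches → elsewhere allophone [r].
Occurrence 3 (position 6): between two vowels → [r̥].
Occurrence 4 (position 8): word-finally → [ɾ].

[r], [r], [r̥], [ɾ]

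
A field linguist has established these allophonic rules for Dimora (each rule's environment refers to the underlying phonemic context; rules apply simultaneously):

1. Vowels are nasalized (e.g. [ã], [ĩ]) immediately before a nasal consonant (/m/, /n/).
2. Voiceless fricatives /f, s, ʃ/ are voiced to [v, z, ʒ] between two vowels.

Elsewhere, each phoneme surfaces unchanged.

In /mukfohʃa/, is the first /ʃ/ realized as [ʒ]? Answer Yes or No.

/ʃ/ (between /h/ and /a/) fails the environment for rule 2, so it stays [ʃ].
The actual realization is [ʃ], not [ʒ].

No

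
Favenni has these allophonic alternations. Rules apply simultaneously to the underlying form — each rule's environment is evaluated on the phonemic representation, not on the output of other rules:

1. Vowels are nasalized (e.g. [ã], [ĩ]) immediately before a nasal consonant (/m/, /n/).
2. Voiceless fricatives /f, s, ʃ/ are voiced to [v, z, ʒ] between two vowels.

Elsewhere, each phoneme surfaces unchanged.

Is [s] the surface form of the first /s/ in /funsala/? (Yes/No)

/s/ (between /n/ and /a/): rule 2 targets it, but not between two vowels → unchanged [s].
The actual realization is [s], which matches [s].

Yes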